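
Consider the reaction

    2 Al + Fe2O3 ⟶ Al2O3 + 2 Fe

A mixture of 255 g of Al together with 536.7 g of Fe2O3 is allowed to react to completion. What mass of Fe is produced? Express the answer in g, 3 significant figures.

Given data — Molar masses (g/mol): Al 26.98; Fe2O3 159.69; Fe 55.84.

375 g

n(Al) = 255.0 / 26.98 = 9.451 mol
n(Fe2O3) = 536.7 / 159.69 = 3.361 mol
n/ν for Al = 9.451/2 = 4.726
n/ν for Fe2O3 = 3.361/1 = 3.361
Smallest n/ν is Fe2O3 → limiting reagent.
n(Fe) = (2/1) × 3.361 = 6.722 mol
mass = 6.722 × 55.84 = 375.4 g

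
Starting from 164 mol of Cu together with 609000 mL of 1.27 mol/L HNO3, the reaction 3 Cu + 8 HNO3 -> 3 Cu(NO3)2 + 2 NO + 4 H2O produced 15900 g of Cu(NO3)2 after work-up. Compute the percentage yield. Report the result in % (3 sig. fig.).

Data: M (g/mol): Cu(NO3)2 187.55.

51.7 %

n(Cu) = 164.0 mol
n(HNO3) = 1.27 × 609000/1000 = 773.4 mol
n/ν → Cu: 54.67, HNO3: 96.68; Cu is limiting.
theoretical n(Cu(NO3)2) = (3/3) × 164.0 = 164.0 mol → 30760 g
% yield = 15900 / 30760 × 100 = 51.69 %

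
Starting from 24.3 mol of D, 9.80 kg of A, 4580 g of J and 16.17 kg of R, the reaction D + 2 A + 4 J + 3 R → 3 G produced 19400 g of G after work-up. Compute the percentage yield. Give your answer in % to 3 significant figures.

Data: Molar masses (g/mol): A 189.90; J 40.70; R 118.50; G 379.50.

n(D) = 24.30 mol
n(A) = 9.800×1000 / 189.90 = 51.61 mol
n(J) = 4580 / 40.70 = 112.5 mol
n(R) = 16.17×1000 / 118.50 = 136.5 mol
n/ν → D: 24.30, A: 25.81, J: 28.13, R: 45.50; D is limiting.
theoretical n(G) = (3/1) × 24.30 = 72.90 mol → 27670 g
% yield = 19400 / 27670 × 100 = 70.11 %

70.1 %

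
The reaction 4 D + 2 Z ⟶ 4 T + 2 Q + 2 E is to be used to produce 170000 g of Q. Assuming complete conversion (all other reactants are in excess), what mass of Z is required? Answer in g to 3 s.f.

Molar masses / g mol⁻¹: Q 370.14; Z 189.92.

87200 g

n(Q) = 170000 / 370.14 = 459.3 mol
n(Z) = (2/2) × 459.3 = 459.3 mol
mass = 459.3 × 189.92 = 87230 g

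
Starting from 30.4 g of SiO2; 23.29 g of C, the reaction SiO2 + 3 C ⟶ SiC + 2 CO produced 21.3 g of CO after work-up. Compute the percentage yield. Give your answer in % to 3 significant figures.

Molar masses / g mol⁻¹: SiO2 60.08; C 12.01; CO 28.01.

75.1 %

n(SiO2) = 30.40 / 60.08 = 0.5060 mol
n(C) = 23.29 / 12.01 = 1.939 mol
n/ν for SiO2 = 0.5060/1 = 0.5060
n/ν for C = 1.939/3 = 0.6463
Smallest n/ν is SiO2 → limiting reagent.
theoretical n(CO) = (2/1) × 0.5060 = 1.012 mol → 28.35 g
% yield = 21.3 / 28.35 × 100 = 75.13 %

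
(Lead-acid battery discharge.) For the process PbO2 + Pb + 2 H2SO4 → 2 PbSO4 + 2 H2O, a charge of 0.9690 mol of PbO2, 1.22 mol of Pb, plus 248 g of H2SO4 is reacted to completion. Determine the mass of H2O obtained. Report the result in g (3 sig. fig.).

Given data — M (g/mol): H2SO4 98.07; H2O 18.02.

34.9 g

n(PbO2) = 0.9690 mol
n(Pb) = 1.220 mol
n(H2SO4) = 248.0 / 98.07 = 2.529 mol
n/ν → PbO2: 0.9690, Pb: 1.220, H2SO4: 1.265; PbO2 is limiting.
n(H2O) = (2/1) × 0.9690 = 1.938 mol
mass = 1.938 × 18.02 = 34.92 g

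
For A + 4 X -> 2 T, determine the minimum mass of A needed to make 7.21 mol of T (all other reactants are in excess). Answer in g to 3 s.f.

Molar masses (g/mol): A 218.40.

n(T) = 7.210 mol
n(A) = (1/2) × 7.210 = 3.605 mol
mass = 3.605 × 218.40 = 787.3 g

787 g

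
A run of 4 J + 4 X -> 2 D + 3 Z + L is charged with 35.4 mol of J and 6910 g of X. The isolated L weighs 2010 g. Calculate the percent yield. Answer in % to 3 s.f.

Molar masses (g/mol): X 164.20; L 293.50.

77.4 %

n(J) = 35.40 mol
n(X) = 6910 / 164.20 = 42.08 mol
n/ν for J = 35.40/4 = 8.850
n/ν for X = 42.08/4 = 10.52
Smallest n/ν is J → limiting reagent.
theoretical n(L) = (1/4) × 35.40 = 8.850 mol → 2597 g
% yield = 2010 / 2597 × 100 = 77.40 %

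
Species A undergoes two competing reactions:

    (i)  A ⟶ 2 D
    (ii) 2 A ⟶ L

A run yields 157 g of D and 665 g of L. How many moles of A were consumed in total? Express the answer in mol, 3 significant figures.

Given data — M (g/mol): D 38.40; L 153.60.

10.7 mol

n(D) = 157 / 38.40 = 4.089 mol
n(L) = 665 / 153.60 = 4.329 mol
n(A) via (i) = (1/2)×4.089 = 2.045 mol
n(A) via (ii) = (2/1)×4.329 = 8.658 mol
total n(A) = 2.045 + 8.658 = 10.70 mol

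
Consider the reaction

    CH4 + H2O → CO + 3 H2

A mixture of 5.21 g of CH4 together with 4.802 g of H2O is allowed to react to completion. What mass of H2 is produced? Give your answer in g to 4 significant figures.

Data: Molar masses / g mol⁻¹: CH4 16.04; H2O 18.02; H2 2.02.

n(CH4) = 5.210 / 16.04 = 0.3248 mol
n(H2O) = 4.802 / 18.02 = 0.2665 mol
n/ν for CH4 = 0.3248/1 = 0.3248
n/ν for H2O = 0.2665/1 = 0.2665
Smallest n/ν is H2O → limiting reagent.
n(H2) = (3/1) × 0.2665 = 0.7995 mol
mass = 0.7995 × 2.02 = 1.615 g

1.615 g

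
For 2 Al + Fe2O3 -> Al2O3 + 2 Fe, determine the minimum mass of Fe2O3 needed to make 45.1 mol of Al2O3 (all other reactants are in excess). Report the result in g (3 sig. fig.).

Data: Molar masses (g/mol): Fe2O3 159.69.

n(Al2O3) = 45.10 mol
n(Fe2O3) = (1/1) × 45.10 = 45.10 mol
mass = 45.10 × 159.69 = 7202 g

7200 g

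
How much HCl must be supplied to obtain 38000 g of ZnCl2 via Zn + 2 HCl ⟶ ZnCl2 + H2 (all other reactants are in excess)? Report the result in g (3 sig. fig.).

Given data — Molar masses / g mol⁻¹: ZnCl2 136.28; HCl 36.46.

20300 g

n(ZnCl2) = 38000 / 136.28 = 278.8 mol
n(HCl) = (2/1) × 278.8 = 557.6 mol
mass = 557.6 × 36.46 = 20330 g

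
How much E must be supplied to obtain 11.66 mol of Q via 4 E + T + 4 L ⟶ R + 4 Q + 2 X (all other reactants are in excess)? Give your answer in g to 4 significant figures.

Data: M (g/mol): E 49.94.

582.3 g

n(Q) = 11.66 mol
n(E) = (4/4) × 11.66 = 11.66 mol
mass = 11.66 × 49.94 = 582.3 g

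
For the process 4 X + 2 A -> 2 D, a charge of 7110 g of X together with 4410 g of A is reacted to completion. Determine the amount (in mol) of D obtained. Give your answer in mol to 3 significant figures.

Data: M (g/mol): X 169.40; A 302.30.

14.6 mol

n(X) = 7110 / 169.40 = 41.97 mol
n(A) = 4410 / 302.30 = 14.59 mol
n/ν for X = 41.97/4 = 10.49
n/ν for A = 14.59/2 = 7.295
Smallest n/ν is A → limiting reagent.
n(D) = (2/2) × 14.59 = 14.59 mol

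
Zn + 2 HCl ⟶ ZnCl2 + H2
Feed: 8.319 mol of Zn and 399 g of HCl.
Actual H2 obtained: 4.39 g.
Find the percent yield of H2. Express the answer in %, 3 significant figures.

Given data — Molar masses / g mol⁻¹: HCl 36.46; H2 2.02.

39.7 %

n(Zn) = 8.319 mol
n(HCl) = 399.0 / 36.46 = 10.94 mol
n/ν for Zn = 8.319/1 = 8.319
n/ν for HCl = 10.94/2 = 5.470
Smallest n/ν is HCl → limiting reagent.
theoretical n(H2) = (1/2) × 10.94 = 5.470 mol → 11.05 g
% yield = 4.39 / 11.05 × 100 = 39.73 %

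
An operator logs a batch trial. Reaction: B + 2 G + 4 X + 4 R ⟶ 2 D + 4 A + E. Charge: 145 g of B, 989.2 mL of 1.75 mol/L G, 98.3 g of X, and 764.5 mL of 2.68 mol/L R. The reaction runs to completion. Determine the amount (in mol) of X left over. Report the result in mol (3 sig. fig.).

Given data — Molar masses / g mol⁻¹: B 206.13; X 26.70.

1.63 mol

n(B) = 145.0 / 206.13 = 0.7034 mol
n(G) = 1.75 × 989.2/1000 = 1.731 mol
n(X) = 98.30 / 26.70 = 3.682 mol
n(R) = 2.68 × 764.5/1000 = 2.049 mol
n/ν → B: 0.7034, G: 0.8655, X: 0.9205, R: 0.5123; R is limiting.
X consumed = (4/4) × 2.049 = 2.049 mol
X remaining = 3.682 − 2.049 = 1.633 mol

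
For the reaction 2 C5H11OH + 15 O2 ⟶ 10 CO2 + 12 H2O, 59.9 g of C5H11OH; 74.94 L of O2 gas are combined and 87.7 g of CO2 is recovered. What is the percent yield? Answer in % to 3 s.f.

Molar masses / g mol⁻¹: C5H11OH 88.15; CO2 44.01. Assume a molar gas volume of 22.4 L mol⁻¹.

n(C5H11OH) = 59.90 / 88.15 = 0.6795 mol
n(O2) = 74.94 / 22.4 = 3.346 mol
n/ν → C5H11OH: 0.3398, O2: 0.2231; O2 is limiting.
theoretical n(CO2) = (10/15) × 3.346 = 2.231 mol → 98.19 g
% yield = 87.7 / 98.19 × 100 = 89.32 %

89.3 %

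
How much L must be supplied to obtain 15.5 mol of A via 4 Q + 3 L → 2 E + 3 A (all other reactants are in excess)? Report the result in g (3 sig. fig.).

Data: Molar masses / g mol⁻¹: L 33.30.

n(A) = 15.50 mol
n(L) = (3/3) × 15.50 = 15.50 mol
mass = 15.50 × 33.30 = 516.2 g

516 g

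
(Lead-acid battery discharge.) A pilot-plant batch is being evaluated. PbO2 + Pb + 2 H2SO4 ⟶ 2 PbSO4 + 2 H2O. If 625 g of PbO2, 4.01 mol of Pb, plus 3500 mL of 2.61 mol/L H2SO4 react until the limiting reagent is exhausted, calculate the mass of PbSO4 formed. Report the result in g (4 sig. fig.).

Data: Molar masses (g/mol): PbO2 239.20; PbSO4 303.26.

1585 g

n(PbO2) = 625.0 / 239.20 = 2.613 mol
n(Pb) = 4.010 mol
n(H2SO4) = 2.61 × 3500/1000 = 9.135 mol
n/ν for PbO2 = 2.613/1 = 2.613
n/ν for Pb = 4.010/1 = 4.010
n/ν for H2SO4 = 9.135/2 = 4.568
Smallest n/ν is PbO2 → limiting reagent.
n(PbSO4) = (2/1) × 2.613 = 5.226 mol
mass = 5.226 × 303.26 = 1585 g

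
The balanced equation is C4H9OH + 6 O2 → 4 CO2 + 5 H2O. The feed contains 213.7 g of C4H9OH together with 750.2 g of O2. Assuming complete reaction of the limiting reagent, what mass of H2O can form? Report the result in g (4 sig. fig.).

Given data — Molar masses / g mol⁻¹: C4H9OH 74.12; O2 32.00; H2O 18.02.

259.8 g

n(C4H9OH) = 213.7 / 74.12 = 2.883 mol
n(O2) = 750.2 / 32.00 = 23.44 mol
n/ν for C4H9OH = 2.883/1 = 2.883
n/ν for O2 = 23.44/6 = 3.907
Smallest n/ν is C4H9OH → limiting reagent.
n(H2O) = (5/1) × 2.883 = 14.42 mol
mass = 14.42 × 18.02 = 259.8 g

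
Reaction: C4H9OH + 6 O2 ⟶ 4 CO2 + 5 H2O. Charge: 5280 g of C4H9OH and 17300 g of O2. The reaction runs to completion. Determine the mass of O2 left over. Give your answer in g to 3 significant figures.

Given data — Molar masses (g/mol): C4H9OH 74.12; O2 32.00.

n(C4H9OH) = 5280 / 74.12 = 71.24 mol
n(O2) = 17300 / 32.00 = 540.6 mol
n/ν for C4H9OH = 71.24/1 = 71.24
n/ν for O2 = 540.6/6 = 90.10
Smallest n/ν is C4H9OH → limiting reagent.
O2 consumed = (6/1) × 71.24 = 427.4 mol
O2 remaining = 540.6 − 427.4 = 113.2 mol
mass = 113.2 × 32.00 = 3622 g

3620 g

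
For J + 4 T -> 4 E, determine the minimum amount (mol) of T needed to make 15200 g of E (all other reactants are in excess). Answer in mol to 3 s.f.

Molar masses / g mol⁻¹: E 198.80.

76.5 mol

n(E) = 15200 / 198.80 = 76.46 mol
n(T) = (4/4) × 76.46 = 76.46 mol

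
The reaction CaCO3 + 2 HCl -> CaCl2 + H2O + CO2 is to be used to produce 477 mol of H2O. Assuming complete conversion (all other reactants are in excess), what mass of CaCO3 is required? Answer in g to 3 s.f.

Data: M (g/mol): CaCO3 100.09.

n(H2O) = 477.0 mol
n(CaCO3) = (1/1) × 477.0 = 477.0 mol
mass = 477.0 × 100.09 = 47740 g

47700 g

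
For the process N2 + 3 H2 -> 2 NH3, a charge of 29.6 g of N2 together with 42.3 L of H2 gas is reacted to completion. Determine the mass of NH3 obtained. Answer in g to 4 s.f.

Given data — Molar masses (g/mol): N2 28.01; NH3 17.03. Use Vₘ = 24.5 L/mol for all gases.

19.60 g

n(N2) = 29.60 / 28.01 = 1.057 mol
n(H2) = 42.30 / 24.5 = 1.727 mol
n/ν for N2 = 1.057/1 = 1.057
n/ν for H2 = 1.727/3 = 0.5757
Smallest n/ν is H2 → limiting reagent.
n(NH3) = (2/3) × 1.727 = 1.151 mol
mass = 1.151 × 17.03 = 19.60 g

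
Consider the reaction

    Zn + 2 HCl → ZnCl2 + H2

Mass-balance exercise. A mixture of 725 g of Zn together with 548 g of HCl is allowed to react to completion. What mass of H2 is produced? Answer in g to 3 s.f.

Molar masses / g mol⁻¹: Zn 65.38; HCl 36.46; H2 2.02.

15.2 g

n(Zn) = 725.0 / 65.38 = 11.09 mol
n(HCl) = 548.0 / 36.46 = 15.03 mol
n/ν for Zn = 11.09/1 = 11.09
n/ν for HCl = 15.03/2 = 7.515
Smallest n/ν is HCl → limiting reagent.
n(H2) = (1/2) × 15.03 = 7.515 mol
mass = 7.515 × 2.02 = 15.18 g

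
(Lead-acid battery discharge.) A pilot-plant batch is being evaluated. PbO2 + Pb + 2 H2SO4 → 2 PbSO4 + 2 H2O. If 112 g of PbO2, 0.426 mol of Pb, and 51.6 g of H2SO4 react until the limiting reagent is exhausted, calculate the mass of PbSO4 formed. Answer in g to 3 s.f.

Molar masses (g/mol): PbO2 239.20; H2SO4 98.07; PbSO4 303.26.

n(PbO2) = 112.0 / 239.20 = 0.4682 mol
n(Pb) = 0.4260 mol
n(H2SO4) = 51.60 / 98.07 = 0.5262 mol
n/ν → PbO2: 0.4682, Pb: 0.4260, H2SO4: 0.2631; H2SO4 is limiting.
n(PbSO4) = (2/2) × 0.5262 = 0.5262 mol
mass = 0.5262 × 303.26 = 159.6 g

160 g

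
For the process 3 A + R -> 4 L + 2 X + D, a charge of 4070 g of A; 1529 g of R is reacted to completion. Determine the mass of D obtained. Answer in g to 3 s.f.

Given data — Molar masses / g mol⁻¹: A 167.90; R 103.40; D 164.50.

1330 g

n(A) = 4070 / 167.90 = 24.24 mol
n(R) = 1529 / 103.40 = 14.79 mol
n/ν for A = 24.24/3 = 8.080
n/ν for R = 14.79/1 = 14.79
Smallest n/ν is A → limiting reagent.
n(D) = (1/3) × 24.24 = 8.080 mol
mass = 8.080 × 164.50 = 1329 g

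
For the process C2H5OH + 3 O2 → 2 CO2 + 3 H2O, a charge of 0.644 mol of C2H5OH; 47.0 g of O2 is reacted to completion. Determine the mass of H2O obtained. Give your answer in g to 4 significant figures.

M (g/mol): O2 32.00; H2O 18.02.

26.47 g

n(C2H5OH) = 0.6440 mol
n(O2) = 47.00 / 32.00 = 1.469 mol
n/ν for C2H5OH = 0.6440/1 = 0.6440
n/ν for O2 = 1.469/3 = 0.4897
Smallest n/ν is O2 → limiting reagent.
n(H2O) = (3/3) × 1.469 = 1.469 mol
mass = 1.469 × 18.02 = 26.47 g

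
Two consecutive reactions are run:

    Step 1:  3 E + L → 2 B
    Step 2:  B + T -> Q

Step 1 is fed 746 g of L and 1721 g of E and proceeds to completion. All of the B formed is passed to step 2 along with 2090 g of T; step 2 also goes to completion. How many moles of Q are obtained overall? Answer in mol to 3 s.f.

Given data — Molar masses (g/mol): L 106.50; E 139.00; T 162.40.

8.25 mol

Step 1:
n(L) = 746.0 / 106.50 = 7.005 mol
n(E) = 1721 / 139.00 = 12.38 mol
n/ν → L: 7.005, E: 4.127; E is limiting.
n(B) produced = (2/3) × 12.38 = 8.253 mol
Step 2:
n(B) available = 8.253 mol
n(T) = 2090 / 162.40 = 12.87 mol
n/ν → B: 8.253, T: 12.87; B is limiting.
n(Q) = (1/1) × 8.253 = 8.253 mol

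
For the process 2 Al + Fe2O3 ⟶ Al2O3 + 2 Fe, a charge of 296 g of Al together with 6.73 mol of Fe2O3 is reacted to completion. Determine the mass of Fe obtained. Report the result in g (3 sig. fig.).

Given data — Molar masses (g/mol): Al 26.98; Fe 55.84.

613 g

n(Al) = 296.0 / 26.98 = 10.97 mol
n(Fe2O3) = 6.730 mol
n/ν for Al = 10.97/2 = 5.485
n/ν for Fe2O3 = 6.730/1 = 6.730
Smallest n/ν is Al → limiting reagent.
n(Fe) = (2/2) × 10.97 = 10.97 mol
mass = 10.97 × 55.84 = 612.6 g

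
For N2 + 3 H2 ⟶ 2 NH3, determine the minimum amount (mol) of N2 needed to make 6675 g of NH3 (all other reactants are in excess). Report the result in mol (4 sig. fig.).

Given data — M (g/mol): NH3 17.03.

n(NH3) = 6675 / 17.03 = 392.0 mol
n(N2) = (1/2) × 392.0 = 196.0 mol

196.0 mol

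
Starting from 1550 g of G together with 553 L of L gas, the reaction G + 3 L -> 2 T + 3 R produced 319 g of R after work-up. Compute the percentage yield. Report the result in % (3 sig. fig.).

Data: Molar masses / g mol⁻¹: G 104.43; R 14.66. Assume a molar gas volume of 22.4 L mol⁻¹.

88.1 %

n(G) = 1550 / 104.43 = 14.84 mol
n(L) = 553.0 / 22.4 = 24.69 mol
n/ν for G = 14.84/1 = 14.84
n/ν for L = 24.69/3 = 8.230
Smallest n/ν is L → limiting reagent.
theoretical n(R) = (3/3) × 24.69 = 24.69 mol → 362.0 g
% yield = 319 / 362.0 × 100 = 88.12 %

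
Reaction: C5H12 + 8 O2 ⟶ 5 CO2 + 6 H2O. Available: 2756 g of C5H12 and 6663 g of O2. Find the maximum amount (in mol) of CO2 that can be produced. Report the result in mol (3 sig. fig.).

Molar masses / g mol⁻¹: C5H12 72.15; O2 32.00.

130 mol

n(C5H12) = 2756 / 72.15 = 38.20 mol
n(O2) = 6663 / 32.00 = 208.2 mol
n/ν → C5H12: 38.20, O2: 26.03; O2 is limiting.
n(CO2) = (5/8) × 208.2 = 130.1 mol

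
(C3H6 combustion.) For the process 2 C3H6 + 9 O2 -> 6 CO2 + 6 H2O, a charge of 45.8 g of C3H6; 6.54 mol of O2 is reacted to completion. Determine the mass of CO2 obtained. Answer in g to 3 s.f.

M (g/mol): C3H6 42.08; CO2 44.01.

144 g

n(C3H6) = 45.80 / 42.08 = 1.088 mol
n(O2) = 6.540 mol
n/ν for C3H6 = 1.088/2 = 0.5440
n/ν for O2 = 6.540/9 = 0.7267
Smallest n/ν is C3H6 → limiting reagent.
n(CO2) = (6/2) × 1.088 = 3.264 mol
mass = 3.264 × 44.01 = 143.6 g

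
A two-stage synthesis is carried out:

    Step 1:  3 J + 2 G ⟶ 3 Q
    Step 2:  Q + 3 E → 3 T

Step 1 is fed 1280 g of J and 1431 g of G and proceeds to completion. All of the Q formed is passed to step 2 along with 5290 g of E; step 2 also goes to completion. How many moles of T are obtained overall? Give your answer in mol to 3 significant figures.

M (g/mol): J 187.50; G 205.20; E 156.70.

Step 1:
n(J) = 1280 / 187.50 = 6.827 mol
n(G) = 1431 / 205.20 = 6.974 mol
n/ν for J = 6.827/3 = 2.276
n/ν for G = 6.974/2 = 3.487
Smallest n/ν is J → limiting reagent.
n(Q) produced = (3/3) × 6.827 = 6.827 mol
Step 2:
n(Q) available = 6.827 mol
n(E) = 5290 / 156.70 = 33.76 mol
n/ν for Q = 6.827/1 = 6.827
n/ν for E = 33.76/3 = 11.25
Smallest n/ν is Q → limiting reagent.
n(T) = (3/1) × 6.827 = 20.48 mol

20.5 mol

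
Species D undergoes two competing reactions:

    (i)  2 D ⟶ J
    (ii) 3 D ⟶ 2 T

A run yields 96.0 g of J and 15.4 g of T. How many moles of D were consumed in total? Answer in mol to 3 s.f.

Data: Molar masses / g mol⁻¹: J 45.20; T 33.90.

4.93 mol

n(J) = 96.0 / 45.20 = 2.124 mol
n(T) = 15.4 / 33.90 = 0.4543 mol
n(D) via (i) = (2/1)×2.124 = 4.248 mol
n(D) via (ii) = (3/2)×0.4543 = 0.6815 mol
total n(D) = 4.248 + 0.6815 = 4.930 mol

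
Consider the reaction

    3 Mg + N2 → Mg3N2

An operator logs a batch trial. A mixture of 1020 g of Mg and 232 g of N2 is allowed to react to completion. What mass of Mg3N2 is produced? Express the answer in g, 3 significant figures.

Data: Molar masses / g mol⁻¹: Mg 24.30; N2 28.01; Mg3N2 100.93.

836 g

n(Mg) = 1020 / 24.30 = 41.98 mol
n(N2) = 232.0 / 28.01 = 8.283 mol
n/ν for Mg = 41.98/3 = 13.99
n/ν for N2 = 8.283/1 = 8.283
Smallest n/ν is N2 → limiting reagent.
n(Mg3N2) = (1/1) × 8.283 = 8.283 mol
mass = 8.283 × 100.93 = 836.0 g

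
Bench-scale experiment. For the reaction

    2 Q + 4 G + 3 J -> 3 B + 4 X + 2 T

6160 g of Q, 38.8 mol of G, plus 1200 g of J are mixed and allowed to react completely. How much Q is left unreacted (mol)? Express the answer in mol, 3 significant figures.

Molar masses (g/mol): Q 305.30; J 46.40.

2.94 mol

n(Q) = 6160 / 305.30 = 20.18 mol
n(G) = 38.80 mol
n(J) = 1200 / 46.40 = 25.86 mol
n/ν for Q = 20.18/2 = 10.09
n/ν for G = 38.80/4 = 9.700
n/ν for J = 25.86/3 = 8.620
Smallest n/ν is J → limiting reagent.
Q consumed = (2/3) × 25.86 = 17.24 mol
Q remaining = 20.18 − 17.24 = 2.940 mol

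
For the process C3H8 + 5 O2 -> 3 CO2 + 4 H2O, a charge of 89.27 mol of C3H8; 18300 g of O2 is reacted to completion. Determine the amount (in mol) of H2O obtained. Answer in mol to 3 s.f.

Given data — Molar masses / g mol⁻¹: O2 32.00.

357 mol

n(C3H8) = 89.27 mol
n(O2) = 18300 / 32.00 = 571.9 mol
n/ν for C3H8 = 89.27/1 = 89.27
n/ν for O2 = 571.9/5 = 114.4
Smallest n/ν is C3H8 → limiting reagent.
n(H2O) = (4/1) × 89.27 = 357.1 mol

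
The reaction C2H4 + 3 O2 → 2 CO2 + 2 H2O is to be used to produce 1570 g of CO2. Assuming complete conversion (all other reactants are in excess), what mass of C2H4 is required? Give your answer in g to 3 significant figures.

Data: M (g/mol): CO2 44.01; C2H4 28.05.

n(CO2) = 1570 / 44.01 = 35.67 mol
n(C2H4) = (1/2) × 35.67 = 17.84 mol
mass = 17.84 × 28.05 = 500.4 g

500 g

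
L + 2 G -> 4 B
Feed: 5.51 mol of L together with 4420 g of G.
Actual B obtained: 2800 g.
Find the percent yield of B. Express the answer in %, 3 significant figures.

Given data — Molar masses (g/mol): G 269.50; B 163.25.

n(L) = 5.510 mol
n(G) = 4420 / 269.50 = 16.40 mol
n/ν for L = 5.510/1 = 5.510
n/ν for G = 16.40/2 = 8.200
Smallest n/ν is L → limiting reagent.
theoretical n(B) = (4/1) × 5.510 = 22.04 mol → 3598 g
% yield = 2800 / 3598 × 100 = 77.82 %

77.8 %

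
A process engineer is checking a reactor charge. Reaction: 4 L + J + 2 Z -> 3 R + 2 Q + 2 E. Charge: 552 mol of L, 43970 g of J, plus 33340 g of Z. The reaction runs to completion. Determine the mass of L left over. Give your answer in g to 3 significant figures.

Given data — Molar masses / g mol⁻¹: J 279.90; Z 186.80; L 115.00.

n(L) = 552.0 mol
n(J) = 43970 / 279.90 = 157.1 mol
n(Z) = 33340 / 186.80 = 178.5 mol
n/ν for L = 552.0/4 = 138.0
n/ν for J = 157.1/1 = 157.1
n/ν for Z = 178.5/2 = 89.25
Smallest n/ν is Z → limiting reagent.
L consumed = (4/2) × 178.5 = 357.0 mol
L remaining = 552.0 − 357.0 = 195.0 mol
mass = 195.0 × 115.00 = 22430 g

22400 g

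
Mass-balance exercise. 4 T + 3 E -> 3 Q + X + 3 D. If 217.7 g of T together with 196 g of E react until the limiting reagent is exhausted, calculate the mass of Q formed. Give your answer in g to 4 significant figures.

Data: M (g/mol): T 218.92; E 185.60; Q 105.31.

n(T) = 217.7 / 218.92 = 0.9944 mol
n(E) = 196.0 / 185.60 = 1.056 mol
n/ν for T = 0.9944/4 = 0.2486
n/ν for E = 1.056/3 = 0.3520
Smallest n/ν is T → limiting reagent.
n(Q) = (3/4) × 0.9944 = 0.7458 mol
mass = 0.7458 × 105.31 = 78.54 g

78.54 g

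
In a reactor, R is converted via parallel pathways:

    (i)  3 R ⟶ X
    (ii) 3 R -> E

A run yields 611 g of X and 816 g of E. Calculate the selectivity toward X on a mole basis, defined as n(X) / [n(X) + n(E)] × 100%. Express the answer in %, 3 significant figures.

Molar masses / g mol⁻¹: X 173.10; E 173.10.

42.8 %

n(X) = 611 / 173.10 = 3.530 mol
n(E) = 816 / 173.10 = 4.714 mol
selectivity = 3.530/(3.530+4.714) × 100 = 42.82 %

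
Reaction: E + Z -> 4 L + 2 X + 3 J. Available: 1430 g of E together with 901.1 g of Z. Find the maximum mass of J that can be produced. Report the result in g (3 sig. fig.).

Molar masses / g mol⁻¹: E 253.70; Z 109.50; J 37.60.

n(E) = 1430 / 253.70 = 5.637 mol
n(Z) = 901.1 / 109.50 = 8.229 mol
n/ν → E: 5.637, Z: 8.229; E is limiting.
n(J) = (3/1) × 5.637 = 16.91 mol
mass = 16.91 × 37.60 = 635.8 g

636 g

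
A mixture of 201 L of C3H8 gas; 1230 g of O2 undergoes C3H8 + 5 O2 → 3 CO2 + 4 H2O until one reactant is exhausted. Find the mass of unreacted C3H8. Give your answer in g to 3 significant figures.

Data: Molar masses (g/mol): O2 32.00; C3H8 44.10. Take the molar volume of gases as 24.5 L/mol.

22.8 g

n(C3H8) = 201.0 / 24.5 = 8.204 mol
n(O2) = 1230 / 32.00 = 38.44 mol
n/ν for C3H8 = 8.204/1 = 8.204
n/ν for O2 = 38.44/5 = 7.688
Smallest n/ν is O2 → limiting reagent.
C3H8 consumed = (1/5) × 38.44 = 7.688 mol
C3H8 remaining = 8.204 − 7.688 = 0.5160 mol
mass = 0.5160 × 44.10 = 22.76 g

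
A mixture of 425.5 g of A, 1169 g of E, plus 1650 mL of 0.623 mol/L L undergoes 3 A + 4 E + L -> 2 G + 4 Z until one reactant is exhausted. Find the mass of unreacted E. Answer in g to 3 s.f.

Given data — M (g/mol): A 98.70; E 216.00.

n(A) = 425.5 / 98.70 = 4.311 mol
n(E) = 1169 / 216.00 = 5.412 mol
n(L) = 0.623 × 1650/1000 = 1.028 mol
n/ν for A = 4.311/3 = 1.437
n/ν for E = 5.412/4 = 1.353
n/ν for L = 1.028/1 = 1.028
Smallest n/ν is L → limiting reagent.
E consumed = (4/1) × 1.028 = 4.112 mol
E remaining = 5.412 − 4.112 = 1.300 mol
mass = 1.300 × 216.00 = 280.8 g

281 g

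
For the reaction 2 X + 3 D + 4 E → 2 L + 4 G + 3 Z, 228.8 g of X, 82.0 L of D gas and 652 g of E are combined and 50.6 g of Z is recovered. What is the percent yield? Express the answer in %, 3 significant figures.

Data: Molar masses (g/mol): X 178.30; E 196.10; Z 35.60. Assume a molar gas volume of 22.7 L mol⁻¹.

n(X) = 228.8 / 178.30 = 1.283 mol
n(D) = 82.00 / 22.7 = 3.612 mol
n(E) = 652.0 / 196.10 = 3.325 mol
n/ν for X = 1.283/2 = 0.6415
n/ν for D = 3.612/3 = 1.204
n/ν for E = 3.325/4 = 0.8313
Smallest n/ν is X → limiting reagent.
theoretical n(Z) = (3/2) × 1.283 = 1.925 mol → 68.53 g
% yield = 50.6 / 68.53 × 100 = 73.84 %

73.8 %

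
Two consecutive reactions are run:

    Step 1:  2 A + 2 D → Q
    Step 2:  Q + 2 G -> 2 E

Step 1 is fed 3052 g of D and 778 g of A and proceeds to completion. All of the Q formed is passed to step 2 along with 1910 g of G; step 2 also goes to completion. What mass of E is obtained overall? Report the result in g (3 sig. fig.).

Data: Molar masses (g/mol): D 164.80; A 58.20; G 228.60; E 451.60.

3770 g

Step 1:
n(D) = 3052 / 164.80 = 18.52 mol
n(A) = 778.0 / 58.20 = 13.37 mol
n/ν for D = 18.52/2 = 9.260
n/ν for A = 13.37/2 = 6.685
Smallest n/ν is A → limiting reagent.
n(Q) produced = (1/2) × 13.37 = 6.685 mol
Step 2:
n(Q) available = 6.685 mol
n(G) = 1910 / 228.60 = 8.355 mol
n/ν for Q = 6.685/1 = 6.685
n/ν for G = 8.355/2 = 4.178
Smallest n/ν is G → limiting reagent.
n(E) = (2/2) × 8.355 = 8.355 mol
mass = 8.355 × 451.60 = 3773 g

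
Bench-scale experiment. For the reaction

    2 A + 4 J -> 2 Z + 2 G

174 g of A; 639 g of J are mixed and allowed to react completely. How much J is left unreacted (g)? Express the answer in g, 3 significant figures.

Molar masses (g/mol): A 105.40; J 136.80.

187 g

n(A) = 174.0 / 105.40 = 1.651 mol
n(J) = 639.0 / 136.80 = 4.671 mol
n/ν for A = 1.651/2 = 0.8255
n/ν for J = 4.671/4 = 1.168
Smallest n/ν is A → limiting reagent.
J consumed = (4/2) × 1.651 = 3.302 mol
J remaining = 4.671 − 3.302 = 1.369 mol
mass = 1.369 × 136.80 = 187.3 g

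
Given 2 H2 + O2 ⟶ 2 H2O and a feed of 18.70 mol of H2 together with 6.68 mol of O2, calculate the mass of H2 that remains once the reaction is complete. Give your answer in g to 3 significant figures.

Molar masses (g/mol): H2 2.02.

n(H2) = 18.70 mol
n(O2) = 6.680 mol
n/ν → H2: 9.350, O2: 6.680; O2 is limiting.
H2 consumed = (2/1) × 6.680 = 13.36 mol
H2 remaining = 18.70 − 13.36 = 5.340 mol
mass = 5.340 × 2.02 = 10.79 g

10.8 g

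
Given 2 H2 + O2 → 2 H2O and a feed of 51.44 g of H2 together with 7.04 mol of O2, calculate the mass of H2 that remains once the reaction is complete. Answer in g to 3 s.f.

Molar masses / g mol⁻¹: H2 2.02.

23.0 g

n(H2) = 51.44 / 2.02 = 25.47 mol
n(O2) = 7.040 mol
n/ν → H2: 12.74, O2: 7.040; O2 is limiting.
H2 consumed = (2/1) × 7.040 = 14.08 mol
H2 remaining = 25.47 − 14.08 = 11.39 mol
mass = 11.39 × 2.02 = 23.01 g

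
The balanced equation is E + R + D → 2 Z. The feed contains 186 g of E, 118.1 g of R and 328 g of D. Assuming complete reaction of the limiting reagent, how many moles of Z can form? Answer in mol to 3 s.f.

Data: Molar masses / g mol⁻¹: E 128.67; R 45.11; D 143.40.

2.89 mol

n(E) = 186.0 / 128.67 = 1.446 mol
n(R) = 118.1 / 45.11 = 2.618 mol
n(D) = 328.0 / 143.40 = 2.287 mol
n/ν → E: 1.446, R: 2.618, D: 2.287; E is limiting.
n(Z) = (2/1) × 1.446 = 2.892 mol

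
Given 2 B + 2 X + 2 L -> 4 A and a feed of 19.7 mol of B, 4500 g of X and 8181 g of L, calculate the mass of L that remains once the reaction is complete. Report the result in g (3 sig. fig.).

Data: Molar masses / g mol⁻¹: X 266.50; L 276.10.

3520 g

n(B) = 19.70 mol
n(X) = 4500 / 266.50 = 16.89 mol
n(L) = 8181 / 276.10 = 29.63 mol
n/ν → B: 9.850, X: 8.445, L: 14.82; X is limiting.
L consumed = (2/2) × 16.89 = 16.89 mol
L remaining = 29.63 − 16.89 = 12.74 mol
mass = 12.74 × 276.10 = 3518 g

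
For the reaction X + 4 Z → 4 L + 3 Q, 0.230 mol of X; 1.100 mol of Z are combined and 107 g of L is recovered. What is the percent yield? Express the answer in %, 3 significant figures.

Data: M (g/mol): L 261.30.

n(X) = 0.2300 mol
n(Z) = 1.100 mol
n/ν for X = 0.2300/1 = 0.2300
n/ν for Z = 1.100/4 = 0.2750
Smallest n/ν is X → limiting reagent.
theoretical n(L) = (4/1) × 0.2300 = 0.9200 mol → 240.4 g
% yield = 107 / 240.4 × 100 = 44.51 %

44.5 %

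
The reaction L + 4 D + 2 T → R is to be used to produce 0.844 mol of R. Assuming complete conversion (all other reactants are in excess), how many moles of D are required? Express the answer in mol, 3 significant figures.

3.38 mol

n(R) = 0.8440 mol
n(D) = (4/1) × 0.8440 = 3.376 mol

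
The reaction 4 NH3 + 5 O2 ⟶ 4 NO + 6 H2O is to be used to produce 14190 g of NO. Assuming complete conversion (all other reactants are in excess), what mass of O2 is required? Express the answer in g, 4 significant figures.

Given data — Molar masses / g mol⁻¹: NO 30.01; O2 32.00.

n(NO) = 14190 / 30.01 = 472.8 mol
n(O2) = (5/4) × 472.8 = 591.0 mol
mass = 591.0 × 32.00 = 18910 g

18910 g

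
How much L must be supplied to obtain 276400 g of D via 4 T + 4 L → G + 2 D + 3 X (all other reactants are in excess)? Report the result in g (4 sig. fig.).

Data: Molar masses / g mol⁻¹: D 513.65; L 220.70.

n(D) = 276400 / 513.65 = 538.1 mol
n(L) = (4/2) × 538.1 = 1076 mol
mass = 1076 × 220.70 = 237500 g

237500 g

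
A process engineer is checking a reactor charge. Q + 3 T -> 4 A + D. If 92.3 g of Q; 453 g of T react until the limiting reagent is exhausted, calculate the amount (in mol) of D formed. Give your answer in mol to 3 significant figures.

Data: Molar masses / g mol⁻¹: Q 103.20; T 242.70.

n(Q) = 92.30 / 103.20 = 0.8944 mol
n(T) = 453.0 / 242.70 = 1.867 mol
n/ν → Q: 0.8944, T: 0.6223; T is limiting.
n(D) = (1/3) × 1.867 = 0.6223 mol

0.622 mol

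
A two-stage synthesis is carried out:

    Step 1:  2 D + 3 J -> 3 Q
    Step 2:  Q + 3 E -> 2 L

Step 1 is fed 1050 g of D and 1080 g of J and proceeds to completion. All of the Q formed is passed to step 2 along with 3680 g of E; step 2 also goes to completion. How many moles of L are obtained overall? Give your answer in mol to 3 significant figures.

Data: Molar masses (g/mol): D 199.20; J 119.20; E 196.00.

Step 1:
n(D) = 1050 / 199.20 = 5.271 mol
n(J) = 1080 / 119.20 = 9.060 mol
n/ν for D = 5.271/2 = 2.636
n/ν for J = 9.060/3 = 3.020
Smallest n/ν is D → limiting reagent.
n(Q) produced = (3/2) × 5.271 = 7.907 mol
Step 2:
n(Q) available = 7.907 mol
n(E) = 3680 / 196.00 = 18.78 mol
n/ν for Q = 7.907/1 = 7.907
n/ν for E = 18.78/3 = 6.260
Smallest n/ν is E → limiting reagent.
n(L) = (2/3) × 18.78 = 12.52 mol

12.5 mol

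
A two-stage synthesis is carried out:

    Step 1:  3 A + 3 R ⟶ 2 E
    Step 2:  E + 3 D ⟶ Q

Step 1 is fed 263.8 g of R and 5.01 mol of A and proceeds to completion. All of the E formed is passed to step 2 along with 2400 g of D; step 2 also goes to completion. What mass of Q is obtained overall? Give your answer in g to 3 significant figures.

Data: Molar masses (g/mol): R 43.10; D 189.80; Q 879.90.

2940 g

Step 1:
n(R) = 263.8 / 43.10 = 6.121 mol
n(A) = 5.010 mol
n/ν for R = 6.121/3 = 2.040
n/ν for A = 5.010/3 = 1.670
Smallest n/ν is A → limiting reagent.
n(E) produced = (2/3) × 5.010 = 3.340 mol
Step 2:
n(E) available = 3.340 mol
n(D) = 2400 / 189.80 = 12.64 mol
n/ν for E = 3.340/1 = 3.340
n/ν for D = 12.64/3 = 4.213
Smallest n/ν is E → limiting reagent.
n(Q) = (1/1) × 3.340 = 3.340 mol
mass = 3.340 × 879.90 = 2939 g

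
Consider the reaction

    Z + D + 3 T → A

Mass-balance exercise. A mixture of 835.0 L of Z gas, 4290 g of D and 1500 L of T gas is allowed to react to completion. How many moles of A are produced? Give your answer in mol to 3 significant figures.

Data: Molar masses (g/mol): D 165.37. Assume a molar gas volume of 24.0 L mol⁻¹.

n(Z) = 835.0 / 24.0 = 34.79 mol
n(D) = 4290 / 165.37 = 25.94 mol
n(T) = 1500 / 24.0 = 62.50 mol
n/ν for Z = 34.79/1 = 34.79
n/ν for D = 25.94/1 = 25.94
n/ν for T = 62.50/3 = 20.83
Smallest n/ν is T → limiting reagent.
n(A) = (1/3) × 62.50 = 20.83 mol

20.8 mol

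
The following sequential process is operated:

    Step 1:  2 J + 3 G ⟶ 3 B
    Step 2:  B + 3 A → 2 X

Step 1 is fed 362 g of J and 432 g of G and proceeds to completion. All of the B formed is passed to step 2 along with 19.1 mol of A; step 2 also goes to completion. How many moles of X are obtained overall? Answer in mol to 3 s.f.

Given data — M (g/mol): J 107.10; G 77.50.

10.1 mol

Step 1:
n(J) = 362.0 / 107.10 = 3.380 mol
n(G) = 432.0 / 77.50 = 5.574 mol
n/ν → J: 1.690, G: 1.858; J is limiting.
n(B) produced = (3/2) × 3.380 = 5.070 mol
Step 2:
n(B) available = 5.070 mol
n(A) = 19.10 mol
n/ν → B: 5.070, A: 6.367; B is limiting.
n(X) = (2/1) × 5.070 = 10.14 mol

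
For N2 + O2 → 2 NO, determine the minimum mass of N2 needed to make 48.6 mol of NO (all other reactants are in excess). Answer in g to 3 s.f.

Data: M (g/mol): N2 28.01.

681 g

n(NO) = 48.60 mol
n(N2) = (1/2) × 48.60 = 24.30 mol
mass = 24.30 × 28.01 = 680.6 g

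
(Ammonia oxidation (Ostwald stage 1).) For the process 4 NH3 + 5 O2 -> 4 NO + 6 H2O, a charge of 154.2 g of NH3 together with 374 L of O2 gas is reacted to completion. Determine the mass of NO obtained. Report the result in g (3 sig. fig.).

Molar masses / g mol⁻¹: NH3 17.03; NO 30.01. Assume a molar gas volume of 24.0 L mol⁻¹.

272 g

n(NH3) = 154.2 / 17.03 = 9.055 mol
n(O2) = 374.0 / 24.0 = 15.58 mol
n/ν → NH3: 2.264, O2: 3.116; NH3 is limiting.
n(NO) = (4/4) × 9.055 = 9.055 mol
mass = 9.055 × 30.01 = 271.7 g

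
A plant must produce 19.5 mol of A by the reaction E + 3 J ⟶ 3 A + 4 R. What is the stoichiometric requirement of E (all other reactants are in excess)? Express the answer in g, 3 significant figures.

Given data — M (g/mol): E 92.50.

601 g

n(A) = 19.50 mol
n(E) = (1/3) × 19.50 = 6.500 mol
mass = 6.500 × 92.50 = 601.3 g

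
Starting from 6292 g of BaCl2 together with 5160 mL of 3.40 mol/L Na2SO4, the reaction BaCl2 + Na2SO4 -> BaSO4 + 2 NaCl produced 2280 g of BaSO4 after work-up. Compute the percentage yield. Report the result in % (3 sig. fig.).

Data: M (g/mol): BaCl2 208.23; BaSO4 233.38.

n(BaCl2) = 6292 / 208.23 = 30.22 mol
n(Na2SO4) = 3.40 × 5160/1000 = 17.54 mol
n/ν → BaCl2: 30.22, Na2SO4: 17.54; Na2SO4 is limiting.
theoretical n(BaSO4) = (1/1) × 17.54 = 17.54 mol → 4093 g
% yield = 2280 / 4093 × 100 = 55.70 %

55.7 %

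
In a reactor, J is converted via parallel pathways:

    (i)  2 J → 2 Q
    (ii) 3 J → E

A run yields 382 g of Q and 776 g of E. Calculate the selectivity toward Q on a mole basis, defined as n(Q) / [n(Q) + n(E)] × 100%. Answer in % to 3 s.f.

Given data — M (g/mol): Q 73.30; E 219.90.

59.6 %

n(Q) = 382 / 73.30 = 5.211 mol
n(E) = 776 / 219.90 = 3.529 mol
selectivity = 5.211/(5.211+3.529) × 100 = 59.62 %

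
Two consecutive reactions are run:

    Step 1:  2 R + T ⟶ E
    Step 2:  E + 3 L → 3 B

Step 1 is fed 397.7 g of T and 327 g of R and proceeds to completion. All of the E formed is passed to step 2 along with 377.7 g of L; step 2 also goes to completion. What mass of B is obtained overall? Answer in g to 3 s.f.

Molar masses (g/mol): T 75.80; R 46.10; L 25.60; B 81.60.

868 g

Step 1:
n(T) = 397.7 / 75.80 = 5.247 mol
n(R) = 327.0 / 46.10 = 7.093 mol
n/ν for T = 5.247/1 = 5.247
n/ν for R = 7.093/2 = 3.547
Smallest n/ν is R → limiting reagent.
n(E) produced = (1/2) × 7.093 = 3.547 mol
Step 2:
n(E) available = 3.547 mol
n(L) = 377.7 / 25.60 = 14.75 mol
n/ν for E = 3.547/1 = 3.547
n/ν for L = 14.75/3 = 4.917
Smallest n/ν is E → limiting reagent.
n(B) = (3/1) × 3.547 = 10.64 mol
mass = 10.64 × 81.60 = 868.2 g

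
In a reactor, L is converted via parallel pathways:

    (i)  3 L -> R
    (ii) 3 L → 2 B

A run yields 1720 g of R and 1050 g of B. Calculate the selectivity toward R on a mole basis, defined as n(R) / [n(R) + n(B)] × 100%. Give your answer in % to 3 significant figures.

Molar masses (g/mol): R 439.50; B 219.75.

45.0 %

n(R) = 1720 / 439.50 = 3.914 mol
n(B) = 1050 / 219.75 = 4.778 mol
selectivity = 3.914/(3.914+4.778) × 100 = 45.03 %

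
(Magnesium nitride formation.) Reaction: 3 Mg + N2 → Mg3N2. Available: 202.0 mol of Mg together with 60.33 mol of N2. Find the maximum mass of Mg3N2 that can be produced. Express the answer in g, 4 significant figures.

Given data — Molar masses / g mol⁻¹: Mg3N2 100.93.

6089 g

n(Mg) = 202.0 mol
n(N2) = 60.33 mol
n/ν → Mg: 67.33, N2: 60.33; N2 is limiting.
n(Mg3N2) = (1/1) × 60.33 = 60.33 mol
mass = 60.33 × 100.93 = 6089 g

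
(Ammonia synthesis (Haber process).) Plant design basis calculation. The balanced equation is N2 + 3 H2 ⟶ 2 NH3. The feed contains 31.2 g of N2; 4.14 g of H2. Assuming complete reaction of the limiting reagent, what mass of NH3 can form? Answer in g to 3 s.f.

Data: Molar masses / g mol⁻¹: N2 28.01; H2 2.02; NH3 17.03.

23.3 g

n(N2) = 31.20 / 28.01 = 1.114 mol
n(H2) = 4.140 / 2.02 = 2.050 mol
n/ν for N2 = 1.114/1 = 1.114
n/ν for H2 = 2.050/3 = 0.6833
Smallest n/ν is H2 → limiting reagent.
n(NH3) = (2/3) × 2.050 = 1.367 mol
mass = 1.367 × 17.03 = 23.28 g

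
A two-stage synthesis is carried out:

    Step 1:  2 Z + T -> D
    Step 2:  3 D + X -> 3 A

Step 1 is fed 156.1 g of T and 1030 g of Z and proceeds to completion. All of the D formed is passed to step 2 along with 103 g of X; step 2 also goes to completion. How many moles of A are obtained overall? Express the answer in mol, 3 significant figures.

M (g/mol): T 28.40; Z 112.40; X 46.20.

4.58 mol

Step 1:
n(T) = 156.1 / 28.40 = 5.496 mol
n(Z) = 1030 / 112.40 = 9.164 mol
n/ν for T = 5.496/1 = 5.496
n/ν for Z = 9.164/2 = 4.582
Smallest n/ν is Z → limiting reagent.
n(D) produced = (1/2) × 9.164 = 4.582 mol
Step 2:
n(D) available = 4.582 mol
n(X) = 103.0 / 46.20 = 2.229 mol
n/ν for D = 4.582/3 = 1.527
n/ν for X = 2.229/1 = 2.229
Smallest n/ν is D → limiting reagent.
n(A) = (3/3) × 4.582 = 4.582 mol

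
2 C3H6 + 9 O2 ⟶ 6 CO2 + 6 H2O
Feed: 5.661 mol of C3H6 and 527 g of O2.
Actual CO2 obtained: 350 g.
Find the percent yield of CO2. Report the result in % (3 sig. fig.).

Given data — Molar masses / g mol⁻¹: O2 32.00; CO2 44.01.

72.4 %

n(C3H6) = 5.661 mol
n(O2) = 527.0 / 32.00 = 16.47 mol
n/ν → C3H6: 2.831, O2: 1.830; O2 is limiting.
theoretical n(CO2) = (6/9) × 16.47 = 10.98 mol → 483.2 g
% yield = 350 / 483.2 × 100 = 72.43 %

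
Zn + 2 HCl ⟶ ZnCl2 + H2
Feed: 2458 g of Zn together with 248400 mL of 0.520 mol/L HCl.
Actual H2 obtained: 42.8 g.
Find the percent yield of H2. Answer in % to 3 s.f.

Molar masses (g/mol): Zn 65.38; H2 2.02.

n(Zn) = 2458 / 65.38 = 37.60 mol
n(HCl) = 0.520 × 248400/1000 = 129.2 mol
n/ν for Zn = 37.60/1 = 37.60
n/ν for HCl = 129.2/2 = 64.60
Smallest n/ν is Zn → limiting reagent.
theoretical n(H2) = (1/1) × 37.60 = 37.60 mol → 75.95 g
% yield = 42.8 / 75.95 × 100 = 56.35 %

56.4 %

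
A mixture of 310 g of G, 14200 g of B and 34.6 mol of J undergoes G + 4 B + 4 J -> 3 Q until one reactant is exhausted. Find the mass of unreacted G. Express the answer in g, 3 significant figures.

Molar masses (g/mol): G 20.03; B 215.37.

n(G) = 310.0 / 20.03 = 15.48 mol
n(B) = 14200 / 215.37 = 65.93 mol
n(J) = 34.60 mol
n/ν for G = 15.48/1 = 15.48
n/ν for B = 65.93/4 = 16.48
n/ν for J = 34.60/4 = 8.650
Smallest n/ν is J → limiting reagent.
G consumed = (1/4) × 34.60 = 8.650 mol
G remaining = 15.48 − 8.650 = 6.830 mol
mass = 6.830 × 20.03 = 136.8 g

137 g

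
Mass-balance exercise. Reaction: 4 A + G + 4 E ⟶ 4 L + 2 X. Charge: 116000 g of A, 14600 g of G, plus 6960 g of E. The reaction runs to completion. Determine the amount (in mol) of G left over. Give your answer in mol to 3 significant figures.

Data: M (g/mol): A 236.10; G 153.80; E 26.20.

28.5 mol

n(A) = 116000 / 236.10 = 491.3 mol
n(G) = 14600 / 153.80 = 94.93 mol
n(E) = 6960 / 26.20 = 265.6 mol
n/ν for A = 491.3/4 = 122.8
n/ν for G = 94.93/1 = 94.93
n/ν for E = 265.6/4 = 66.40
Smallest n/ν is E → limiting reagent.
G consumed = (1/4) × 265.6 = 66.40 mol
G remaining = 94.93 − 66.40 = 28.53 mol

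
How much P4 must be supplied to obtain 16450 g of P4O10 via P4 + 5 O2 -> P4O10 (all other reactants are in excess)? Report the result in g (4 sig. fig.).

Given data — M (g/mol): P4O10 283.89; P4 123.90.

n(P4O10) = 16450 / 283.89 = 57.94 mol
n(P4) = (1/1) × 57.94 = 57.94 mol
mass = 57.94 × 123.90 = 7179 g

7179 g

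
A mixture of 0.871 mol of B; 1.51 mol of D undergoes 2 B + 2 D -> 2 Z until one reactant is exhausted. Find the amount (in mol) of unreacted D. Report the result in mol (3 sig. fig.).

n(B) = 0.8710 mol
n(D) = 1.510 mol
n/ν for B = 0.8710/2 = 0.4355
n/ν for D = 1.510/2 = 0.7550
Smallest n/ν is B → limiting reagent.
D consumed = (2/2) × 0.8710 = 0.8710 mol
D remaining = 1.510 − 0.8710 = 0.6390 mol

0.639 mol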